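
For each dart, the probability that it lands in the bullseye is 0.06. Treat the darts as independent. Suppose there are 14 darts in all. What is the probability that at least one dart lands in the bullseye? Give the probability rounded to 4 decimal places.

P(at least one) = 1 − P(none) = 1 − (1 − 0.06)^14
= 1 − 0.420523 = 0.579477

0.5795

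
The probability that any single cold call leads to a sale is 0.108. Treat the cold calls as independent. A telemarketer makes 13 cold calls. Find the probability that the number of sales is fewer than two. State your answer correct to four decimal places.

X ~ Binomial(13, 0.108); P(X ≤ 1) = Σ C(13,k) p^k (1−p)^(13−k) over k:
  k=0: C(13,0)·0.108^0·0.892^13 = 0.226331
  k=1: C(13,1)·0.108^1·0.892^12 = 0.356242
Total = 0.582573

0.5826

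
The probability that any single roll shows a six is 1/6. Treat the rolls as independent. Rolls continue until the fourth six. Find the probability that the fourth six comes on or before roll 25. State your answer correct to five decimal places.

0.61843

Finishing within 25 rolls ⇔ at least 4 successes in the first 25. With X ~ Binomial(25, 0.166667), P(Y ≤ 25) = 1 − P(X ≤ 3).
  k=0: C(25,0)·0.166667^0·0.833333^25 = 0.0104826
  k=1: C(25,1)·0.166667^1·0.833333^24 = 0.0524130
  k=2: C(25,2)·0.166667^2·0.833333^23 = 0.1257912
  k=3: C(25,3)·0.166667^3·0.833333^22 = 0.1928798
1 − 0.3815665 = 0.6184335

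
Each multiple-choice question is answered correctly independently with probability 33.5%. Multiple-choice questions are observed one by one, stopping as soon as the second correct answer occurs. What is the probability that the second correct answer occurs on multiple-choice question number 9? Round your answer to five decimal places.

Y = trial on which the second success occurs; negative binomial, r=2, p=0.335.
P(Y=9) = C(8,1) · p^2 · (1−p)^7
= 8 · 0.11223 · 0.057511 = 0.0516334

0.05163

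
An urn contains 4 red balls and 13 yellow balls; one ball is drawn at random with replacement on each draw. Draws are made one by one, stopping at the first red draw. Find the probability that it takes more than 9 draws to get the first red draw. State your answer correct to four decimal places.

Y = number of draws to the first success; geometric, p = 0.235294.
P(Y > 9) = P(first 9 all fail) = (1−p)^9 = 0.089423

0.0894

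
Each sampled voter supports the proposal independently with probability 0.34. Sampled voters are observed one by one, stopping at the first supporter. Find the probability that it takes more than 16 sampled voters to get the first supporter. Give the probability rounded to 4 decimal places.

Y = number of sampled voters to the first success; geometric, p = 0.34.
P(Y > 16) = P(first 16 all fail) = (1−p)^16 = 0.001296

0.0013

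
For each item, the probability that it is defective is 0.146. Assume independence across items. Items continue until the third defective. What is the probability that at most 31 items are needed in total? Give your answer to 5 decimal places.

0.85078

Finishing within 31 items ⇔ at least 3 successes in the first 31. With X ~ Binomial(31, 0.146), P(Y ≤ 31) = 1 − P(X ≤ 2).
  k=0: C(31,0)·0.146^0·0.854^31 = 0.0075023
  k=1: C(31,1)·0.146^1·0.854^30 = 0.0397604
  k=2: C(31,2)·0.146^2·0.854^29 = 0.1019617
1 − 0.1492243 = 0.8507757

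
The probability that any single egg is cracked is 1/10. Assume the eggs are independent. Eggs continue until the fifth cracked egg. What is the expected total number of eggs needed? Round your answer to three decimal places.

Y = total eggs until the fifth success; negative binomial with r=5, p=0.10.
E[Y] = r / p = 5 / 0.10 = 50.00000

50.000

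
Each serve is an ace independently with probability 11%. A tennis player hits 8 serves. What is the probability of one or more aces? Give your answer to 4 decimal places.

0.6063

P(at least one) = 1 − P(none) = 1 − (1 − 0.11)^8
= 1 − 0.393659 = 0.606341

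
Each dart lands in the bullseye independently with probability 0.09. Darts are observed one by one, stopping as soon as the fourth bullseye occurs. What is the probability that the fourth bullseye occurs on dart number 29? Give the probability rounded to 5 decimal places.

0.02034

Y = trial on which the fourth success occurs; negative binomial, r=4, p=0.09.
P(Y=29) = C(28,3) · p^4 · (1−p)^25
= 3276 · 6.561e-05 · 0.094631 = 0.0203399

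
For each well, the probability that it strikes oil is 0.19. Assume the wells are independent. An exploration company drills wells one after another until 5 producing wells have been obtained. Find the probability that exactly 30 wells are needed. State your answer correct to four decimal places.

Y = trial on which the fifth success occurs; negative binomial, r=5, p=0.19.
P(Y=30) = C(29,4) · p^5 · (1−p)^25
= 23751 · 0.00024761 · 0.0051538 = 0.030309

0.0303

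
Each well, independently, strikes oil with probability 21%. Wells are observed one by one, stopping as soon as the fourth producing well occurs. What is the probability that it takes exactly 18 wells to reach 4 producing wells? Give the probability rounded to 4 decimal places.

0.0488

Y = trial on which the fourth success occurs; negative binomial, r=4, p=0.21.
P(Y=18) = C(17,3) · p^4 · (1−p)^14
= 680 · 0.0019448 · 0.036879 = 0.048771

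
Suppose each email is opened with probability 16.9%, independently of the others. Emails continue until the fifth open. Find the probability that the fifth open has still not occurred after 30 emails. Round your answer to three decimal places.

Needing more than 30 emails ⇔ fewer than 5 successes in the first 30. With X ~ Binomial(30, 0.169), P(Y > 30) = P(X ≤ 4).
  k=0: C(30,0)·0.169^0·0.831^30 = 0.00387
  k=1: C(30,1)·0.169^1·0.831^29 = 0.02363
  k=2: C(30,2)·0.169^2·0.831^28 = 0.06968
  k=3: C(30,3)·0.169^3·0.831^27 = 0.13226
  k=4: C(30,4)·0.169^4·0.831^26 = 0.18155
P(X ≤ 4) = 0.41099

0.411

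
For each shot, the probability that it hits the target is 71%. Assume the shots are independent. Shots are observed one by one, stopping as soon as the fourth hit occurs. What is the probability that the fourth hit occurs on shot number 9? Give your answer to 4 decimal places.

Y = trial on which the fourth success occurs; negative binomial, r=4, p=0.71.
P(Y=9) = C(8,3) · p^4 · (1−p)^5
= 56 · 0.25412 · 0.0020511 = 0.029188

0.0292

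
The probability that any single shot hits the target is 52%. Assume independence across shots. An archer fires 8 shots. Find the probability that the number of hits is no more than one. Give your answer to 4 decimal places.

0.0272

X ~ Binomial(8, 0.52); P(X ≤ 1) = Σ C(8,k) p^k (1−p)^(8−k) over k:
  k=0: C(8,0)·0.52^0·0.48^8 = 0.002818
  k=1: C(8,1)·0.52^1·0.48^7 = 0.024422
Total = 0.027240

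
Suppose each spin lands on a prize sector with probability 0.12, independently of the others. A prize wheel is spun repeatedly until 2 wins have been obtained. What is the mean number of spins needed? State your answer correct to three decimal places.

Y = total spins until the second success; negative binomial with r=2, p=0.12.
E[Y] = r / p = 2 / 0.12 = 16.66667

16.667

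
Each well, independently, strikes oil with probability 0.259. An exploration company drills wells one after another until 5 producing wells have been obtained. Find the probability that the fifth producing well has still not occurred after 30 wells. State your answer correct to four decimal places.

Needing more than 30 wells ⇔ fewer than 5 successes in the first 30. With X ~ Binomial(30, 0.259), P(Y > 30) = P(X ≤ 4).
  k=0: C(30,0)·0.259^0·0.741^30 = 0.000124
  k=1: C(30,1)·0.259^1·0.741^29 = 0.001304
  k=2: C(30,2)·0.259^2·0.741^28 = 0.006607
  k=3: C(30,3)·0.259^3·0.741^27 = 0.021553
  k=4: C(30,4)·0.259^4·0.741^26 = 0.050851
P(X ≤ 4) = 0.080440

0.0804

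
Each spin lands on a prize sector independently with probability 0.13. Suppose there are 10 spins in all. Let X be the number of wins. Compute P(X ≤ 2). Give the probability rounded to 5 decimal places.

0.86924

X ~ Binomial(10, 0.13); P(X ≤ 2) = Σ C(10,k) p^k (1−p)^(10−k) over k:
  k=0: C(10,0)·0.13^0·0.87^10 = 0.2484234
  k=1: C(10,1)·0.13^1·0.87^9 = 0.3712074
  k=2: C(10,2)·0.13^2·0.87^8 = 0.2496050
Total = 0.8692358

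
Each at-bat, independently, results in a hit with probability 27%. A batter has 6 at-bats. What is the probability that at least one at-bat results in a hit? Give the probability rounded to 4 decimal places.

0.8487

P(at least one) = 1 − P(none) = 1 − (1 − 0.27)^6
= 1 − 0.151334 = 0.848666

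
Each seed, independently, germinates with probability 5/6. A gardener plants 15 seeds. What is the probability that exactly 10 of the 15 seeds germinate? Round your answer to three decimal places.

0.062

X ~ Binomial(n=15, p=0.833333).
P(X=10) = C(15,10) · p^10 · (1−p)^5
= 3003 · 0.16151 · 0.0001286 = 0.06237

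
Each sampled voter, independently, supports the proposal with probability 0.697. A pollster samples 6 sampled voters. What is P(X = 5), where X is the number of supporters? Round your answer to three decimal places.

X ~ Binomial(n=6, p=0.697).
P(X=5) = C(6,5) · p^5 · (1−p)^1
= 6 · 0.1645 · 0.303 = 0.29906

0.299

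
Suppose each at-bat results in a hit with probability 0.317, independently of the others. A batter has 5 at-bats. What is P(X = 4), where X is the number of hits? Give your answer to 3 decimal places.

0.034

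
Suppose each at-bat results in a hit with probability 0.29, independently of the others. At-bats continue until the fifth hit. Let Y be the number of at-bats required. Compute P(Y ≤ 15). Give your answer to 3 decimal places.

0.450

Finishing within 15 at-bats ⇔ at least 5 successes in the first 15. With X ~ Binomial(15, 0.29), P(Y ≤ 15) = 1 − P(X ≤ 4).
  k=0: C(15,0)·0.29^0·0.71^15 = 0.00587
  k=1: C(15,1)·0.29^1·0.71^14 = 0.03598
  k=2: C(15,2)·0.29^2·0.71^13 = 0.10288
  k=3: C(15,3)·0.29^3·0.71^12 = 0.18210
  k=4: C(15,4)·0.29^4·0.71^11 = 0.22313
1 − 0.54997 = 0.45003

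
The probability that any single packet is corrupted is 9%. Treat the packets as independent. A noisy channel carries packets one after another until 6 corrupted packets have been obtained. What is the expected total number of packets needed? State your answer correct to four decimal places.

Y = total packets until the sixth success; negative binomial with r=6, p=0.09.
E[Y] = r / p = 6 / 0.09 = 66.666667

66.6667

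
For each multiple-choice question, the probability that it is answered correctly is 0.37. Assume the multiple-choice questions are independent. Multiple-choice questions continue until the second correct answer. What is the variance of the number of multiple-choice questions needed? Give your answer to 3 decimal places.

9.204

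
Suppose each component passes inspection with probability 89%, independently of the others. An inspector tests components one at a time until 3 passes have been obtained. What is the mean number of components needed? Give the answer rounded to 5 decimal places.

Y = total components until the third success; negative binomial with r=3, p=0.89.
E[Y] = r / p = 3 / 0.89 = 3.3707865

3.37079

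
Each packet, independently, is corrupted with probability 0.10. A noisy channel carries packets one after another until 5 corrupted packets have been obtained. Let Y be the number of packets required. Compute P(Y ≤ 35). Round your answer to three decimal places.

0.269

Finishing within 35 packets ⇔ at least 5 successes in the first 35. With X ~ Binomial(35, 0.10), P(Y ≤ 35) = 1 − P(X ≤ 4).
  k=0: C(35,0)·0.10^0·0.90^35 = 0.02503
  k=1: C(35,1)·0.10^1·0.90^34 = 0.09734
  k=2: C(35,2)·0.10^2·0.90^33 = 0.18387
  k=3: C(35,3)·0.10^3·0.90^32 = 0.22473
  k=4: C(35,4)·0.10^4·0.90^31 = 0.19976
1 − 0.73075 = 0.26925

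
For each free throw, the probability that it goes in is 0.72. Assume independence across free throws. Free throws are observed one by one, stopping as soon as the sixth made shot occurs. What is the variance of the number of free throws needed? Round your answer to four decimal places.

3.2407

Y = total free throws until the sixth success; negative binomial with r=6, p=0.72.
Var(Y) = r(1−p)/p² = 6·0.28 / 0.72² = 3.240741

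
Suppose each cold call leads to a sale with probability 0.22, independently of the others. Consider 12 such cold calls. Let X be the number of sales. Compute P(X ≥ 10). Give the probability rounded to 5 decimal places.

X ~ Binomial(12, 0.22); P(X ≥ 10) = Σ C(12,k) p^k (1−p)^(12−k) over k:
  k=10: C(12,10)·0.22^10·0.78^2 = 0.0000107
  k=11: C(12,11)·0.22^11·0.78^1 = 0.0000005
  k=12: C(12,12)·0.22^12·0.78^0 = 0.0000000
Total = 0.0000112

0.00001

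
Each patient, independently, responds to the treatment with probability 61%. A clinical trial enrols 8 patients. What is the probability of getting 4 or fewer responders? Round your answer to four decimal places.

0.3828

X ~ Binomial(8, 0.61); P(X ≤ 4) = Σ C(8,k) p^k (1−p)^(8−k) over k:
  k=0: C(8,0)·0.61^0·0.39^8 = 0.000535
  k=1: C(8,1)·0.61^1·0.39^7 = 0.006697
  k=2: C(8,2)·0.61^2·0.39^6 = 0.036661
  k=3: C(8,3)·0.61^3·0.39^5 = 0.114683
  k=4: C(8,4)·0.61^4·0.39^4 = 0.224221
Total = 0.382797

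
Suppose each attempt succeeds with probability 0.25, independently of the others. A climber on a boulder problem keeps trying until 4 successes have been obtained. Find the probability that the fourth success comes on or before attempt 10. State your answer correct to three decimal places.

Finishing within 10 attempts ⇔ at least 4 successes in the first 10. With X ~ Binomial(10, 0.25), P(Y ≤ 10) = 1 − P(X ≤ 3).
  k=0: C(10,0)·0.25^0·0.75^10 = 0.05631
  k=1: C(10,1)·0.25^1·0.75^9 = 0.18771
  k=2: C(10,2)·0.25^2·0.75^8 = 0.28157
  k=3: C(10,3)·0.25^3·0.75^7 = 0.25028
1 − 0.77588 = 0.22412

0.224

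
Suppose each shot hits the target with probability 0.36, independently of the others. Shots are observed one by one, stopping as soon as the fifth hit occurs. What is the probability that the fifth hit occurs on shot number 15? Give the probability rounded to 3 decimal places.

0.070

Y = trial on which the fifth success occurs; negative binomial, r=5, p=0.36.
P(Y=15) = C(14,4) · p^5 · (1−p)^10
= 1001 · 0.0060466 · 0.011529 = 0.06978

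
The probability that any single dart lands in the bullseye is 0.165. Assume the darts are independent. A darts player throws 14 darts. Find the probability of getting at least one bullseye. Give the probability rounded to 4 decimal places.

0.9199

P(at least one) = 1 − P(none) = 1 − (1 − 0.165)^14
= 1 − 0.080096 = 0.919904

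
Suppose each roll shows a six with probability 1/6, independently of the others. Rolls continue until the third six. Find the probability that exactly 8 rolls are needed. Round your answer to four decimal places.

0.0391

Y = trial on which the third success occurs; negative binomial, r=3, p=0.166667.
P(Y=8) = C(7,2) · p^3 · (1−p)^5
= 21 · 0.0046296 · 0.40188 = 0.039071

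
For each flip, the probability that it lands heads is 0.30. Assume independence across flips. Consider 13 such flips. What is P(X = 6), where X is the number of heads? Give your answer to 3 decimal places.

X ~ Binomial(n=13, p=0.30).
P(X=6) = C(13,6) · p^6 · (1−p)^7
= 1716 · 0.000729 · 0.082354 = 0.10302

0.103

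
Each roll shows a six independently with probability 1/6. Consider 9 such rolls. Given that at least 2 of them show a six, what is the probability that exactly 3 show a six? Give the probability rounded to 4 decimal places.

X ~ Binomial(9, 0.166667). Want P(X=3 | X≥2) = P(X=3) / P(X≥2).
P(X=3) = C(9,3)·0.166667^3·0.833333^6 = 0.130238
P(X≥2) = 1 − 0.193807 − 0.348852 = 0.457341
Ratio = 0.130238 / 0.457341 = 0.284772

0.2848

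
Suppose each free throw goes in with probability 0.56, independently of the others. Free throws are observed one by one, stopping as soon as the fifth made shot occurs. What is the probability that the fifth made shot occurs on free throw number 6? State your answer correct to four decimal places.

0.1212

Y = trial on which the fifth success occurs; negative binomial, r=5, p=0.56.
P(Y=6) = C(5,4) · p^5 · (1−p)^1
= 5 · 0.055073 · 0.44 = 0.121161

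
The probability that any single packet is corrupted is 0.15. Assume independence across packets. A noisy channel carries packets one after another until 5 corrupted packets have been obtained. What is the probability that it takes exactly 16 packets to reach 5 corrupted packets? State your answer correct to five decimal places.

0.01735

Y = trial on which the fifth success occurs; negative binomial, r=5, p=0.15.
P(Y=16) = C(15,4) · p^5 · (1−p)^11
= 1365 · 7.5937e-05 · 0.16734 = 0.0173459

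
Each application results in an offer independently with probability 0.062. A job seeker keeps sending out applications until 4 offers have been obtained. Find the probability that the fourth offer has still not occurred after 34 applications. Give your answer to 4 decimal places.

Needing more than 34 applications ⇔ fewer than 4 successes in the first 34. With X ~ Binomial(34, 0.062), P(Y > 34) = P(X ≤ 3).
  k=0: C(34,0)·0.062^0·0.938^34 = 0.113474
  k=1: C(34,1)·0.062^1·0.938^33 = 0.255014
  k=2: C(34,2)·0.062^2·0.938^32 = 0.278123
  k=3: C(34,3)·0.062^3·0.938^31 = 0.196090
P(X ≤ 3) = 0.842701

0.8427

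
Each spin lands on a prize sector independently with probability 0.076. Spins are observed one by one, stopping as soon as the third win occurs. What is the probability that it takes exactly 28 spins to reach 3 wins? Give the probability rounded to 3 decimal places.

0.021

Y = trial on which the third success occurs; negative binomial, r=3, p=0.076.
P(Y=28) = C(27,2) · p^3 · (1−p)^25
= 351 · 0.00043898 · 0.13861 = 0.02136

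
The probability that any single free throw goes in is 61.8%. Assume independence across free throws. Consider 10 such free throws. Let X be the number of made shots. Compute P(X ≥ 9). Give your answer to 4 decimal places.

X ~ Binomial(10, 0.618); P(X ≥ 9) = Σ C(10,k) p^k (1−p)^(10−k) over k:
  k=9: C(10,9)·0.618^9·0.382^1 = 0.050230
  k=10: C(10,10)·0.618^10·0.382^0 = 0.008126
Total = 0.058356

0.0584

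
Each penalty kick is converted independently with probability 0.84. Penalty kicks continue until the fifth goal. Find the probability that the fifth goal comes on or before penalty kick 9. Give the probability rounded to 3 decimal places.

Finishing within 9 penalty kicks ⇔ at least 5 successes in the first 9. With X ~ Binomial(9, 0.84), P(Y ≤ 9) = 1 − P(X ≤ 4).
  k=0: C(9,0)·0.84^0·0.16^9 = 0.00000
  k=1: C(9,1)·0.84^1·0.16^8 = 0.00000
  k=2: C(9,2)·0.84^2·0.16^7 = 0.00007
  k=3: C(9,3)·0.84^3·0.16^6 = 0.00084
  k=4: C(9,4)·0.84^4·0.16^5 = 0.00658
1 − 0.00748 = 0.99252

0.993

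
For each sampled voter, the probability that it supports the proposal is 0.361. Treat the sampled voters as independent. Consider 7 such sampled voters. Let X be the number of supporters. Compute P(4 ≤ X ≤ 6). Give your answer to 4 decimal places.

0.2176

X ~ Binomial(7, 0.361); P(4 ≤ X ≤ 6) = Σ C(7,k) p^k (1−p)^(7−k) over k:
  k=4: C(7,4)·0.361^4·0.639^3 = 0.155096
  k=5: C(7,5)·0.361^5·0.639^2 = 0.052572
  k=6: C(7,6)·0.361^6·0.639^1 = 0.009900
Total = 0.217568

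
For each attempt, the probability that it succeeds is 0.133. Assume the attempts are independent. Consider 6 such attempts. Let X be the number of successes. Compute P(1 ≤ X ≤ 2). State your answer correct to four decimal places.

0.5409

X ~ Binomial(6, 0.133); P(1 ≤ X ≤ 2) = Σ C(6,k) p^k (1−p)^(6−k) over k:
  k=1: C(6,1)·0.133^1·0.867^5 = 0.390929
  k=2: C(6,2)·0.133^2·0.867^4 = 0.149924
Total = 0.540853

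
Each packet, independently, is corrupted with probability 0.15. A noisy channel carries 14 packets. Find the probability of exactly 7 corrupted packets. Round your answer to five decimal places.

X ~ Binomial(n=14, p=0.15).
P(X=7) = C(14,7) · p^7 · (1−p)^7
= 3432 · 1.7086e-06 · 0.32058 = 0.0018798

0.00188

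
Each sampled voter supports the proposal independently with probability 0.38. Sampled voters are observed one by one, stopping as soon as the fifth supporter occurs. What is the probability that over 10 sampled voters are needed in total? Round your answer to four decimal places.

0.6823

Needing more than 10 sampled voters ⇔ fewer than 5 successes in the first 10. With X ~ Binomial(10, 0.38), P(Y > 10) = P(X ≤ 4).
  k=0: C(10,0)·0.38^0·0.62^10 = 0.008393
  k=1: C(10,1)·0.38^1·0.62^9 = 0.051441
  k=2: C(10,2)·0.38^2·0.62^8 = 0.141877
  k=3: C(10,3)·0.38^3·0.62^7 = 0.231886
  k=4: C(10,4)·0.38^4·0.62^6 = 0.248716
P(X ≤ 4) = 0.682313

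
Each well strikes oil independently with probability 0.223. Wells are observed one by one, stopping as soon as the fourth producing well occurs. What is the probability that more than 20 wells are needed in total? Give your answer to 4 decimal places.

Needing more than 20 wells ⇔ fewer than 4 successes in the first 20. With X ~ Binomial(20, 0.223), P(Y > 20) = P(X ≤ 3).
  k=0: C(20,0)·0.223^0·0.777^20 = 0.006433
  k=1: C(20,1)·0.223^1·0.777^19 = 0.036926
  k=2: C(20,2)·0.223^2·0.777^18 = 0.100680
  k=3: C(20,3)·0.223^3·0.777^17 = 0.173371
P(X ≤ 3) = 0.317410

0.3174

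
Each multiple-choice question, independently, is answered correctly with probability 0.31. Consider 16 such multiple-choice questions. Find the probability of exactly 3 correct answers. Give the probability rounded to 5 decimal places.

0.13406

X ~ Binomial(n=16, p=0.31).
P(X=3) = C(16,3) · p^3 · (1−p)^13
= 560 · 0.029791 · 0.008036 = 0.1340637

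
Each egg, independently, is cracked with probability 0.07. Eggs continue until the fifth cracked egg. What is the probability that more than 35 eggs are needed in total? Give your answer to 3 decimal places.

Needing more than 35 eggs ⇔ fewer than 5 successes in the first 35. With X ~ Binomial(35, 0.07), P(Y > 35) = P(X ≤ 4).
  k=0: C(35,0)·0.07^0·0.93^35 = 0.07887
  k=1: C(35,1)·0.07^1·0.93^34 = 0.20777
  k=2: C(35,2)·0.07^2·0.93^33 = 0.26586
  k=3: C(35,3)·0.07^3·0.93^32 = 0.22012
  k=4: C(35,4)·0.07^4·0.93^31 = 0.13254
P(X ≤ 4) = 0.90516

0.905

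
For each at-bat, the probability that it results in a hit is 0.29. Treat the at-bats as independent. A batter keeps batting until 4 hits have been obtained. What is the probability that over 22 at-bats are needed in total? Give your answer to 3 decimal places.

0.082

Needing more than 22 at-bats ⇔ fewer than 4 successes in the first 22. With X ~ Binomial(22, 0.29), P(Y > 22) = P(X ≤ 3).
  k=0: C(22,0)·0.29^0·0.71^22 = 0.00053
  k=1: C(22,1)·0.29^1·0.71^21 = 0.00480
  k=2: C(22,2)·0.29^2·0.71^20 = 0.02059
  k=3: C(22,3)·0.29^3·0.71^19 = 0.05606
P(X ≤ 3) = 0.08198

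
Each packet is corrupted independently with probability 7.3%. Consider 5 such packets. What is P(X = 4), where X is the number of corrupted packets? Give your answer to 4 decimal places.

0.0001

X ~ Binomial(n=5, p=0.073).
P(X=4) = C(5,4) · p^4 · (1−p)^1
= 5 · 2.8398e-05 · 0.927 = 0.000132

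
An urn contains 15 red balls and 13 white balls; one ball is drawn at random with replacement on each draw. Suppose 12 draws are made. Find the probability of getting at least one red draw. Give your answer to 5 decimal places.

P(at least one) = 1 − P(none) = 1 − (1 − 0.535714)^12
= 1 − 0.0001003 = 0.9998997

0.99990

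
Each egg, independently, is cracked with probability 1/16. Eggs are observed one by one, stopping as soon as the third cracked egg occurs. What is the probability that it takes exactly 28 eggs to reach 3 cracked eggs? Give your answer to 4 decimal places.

0.0171

Y = trial on which the third success occurs; negative binomial, r=3, p=0.0625.
P(Y=28) = C(27,2) · p^3 · (1−p)^25
= 351 · 0.00024414 · 0.1992 = 0.017070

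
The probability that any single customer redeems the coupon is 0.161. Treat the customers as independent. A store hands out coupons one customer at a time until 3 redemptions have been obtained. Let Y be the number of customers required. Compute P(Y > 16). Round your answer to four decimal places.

Needing more than 16 customers ⇔ fewer than 3 successes in the first 16. With X ~ Binomial(16, 0.161), P(Y > 16) = P(X ≤ 2).
  k=0: C(16,0)·0.161^0·0.839^16 = 0.060283
  k=1: C(16,1)·0.161^1·0.839^15 = 0.185087
  k=2: C(16,2)·0.161^2·0.839^14 = 0.266379
P(X ≤ 2) = 0.511749

0.5117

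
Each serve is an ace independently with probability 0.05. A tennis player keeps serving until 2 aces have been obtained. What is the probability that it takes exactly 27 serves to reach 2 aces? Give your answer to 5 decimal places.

0.01803

Y = trial on which the second success occurs; negative binomial, r=2, p=0.05.
P(Y=27) = C(26,1) · p^2 · (1−p)^25
= 26 · 0.0025 · 0.27739 = 0.0180303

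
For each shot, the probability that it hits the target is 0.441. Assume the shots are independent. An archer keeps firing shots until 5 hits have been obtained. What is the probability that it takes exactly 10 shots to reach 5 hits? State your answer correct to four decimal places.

0.1147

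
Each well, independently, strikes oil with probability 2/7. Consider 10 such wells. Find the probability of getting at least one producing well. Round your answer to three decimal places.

0.965

P(at least one) = 1 − P(none) = 1 − (1 − 0.285714)^10
= 1 − 0.03457 = 0.96543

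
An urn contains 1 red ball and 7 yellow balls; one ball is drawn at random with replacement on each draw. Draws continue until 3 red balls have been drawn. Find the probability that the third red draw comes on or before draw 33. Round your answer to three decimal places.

Finishing within 33 draws ⇔ at least 3 successes in the first 33. With X ~ Binomial(33, 0.125), P(Y ≤ 33) = 1 − P(X ≤ 2).
  k=0: C(33,0)·0.125^0·0.875^33 = 0.01220
  k=1: C(33,1)·0.125^1·0.875^32 = 0.05750
  k=2: C(33,2)·0.125^2·0.875^31 = 0.13143
1 − 0.20113 = 0.79887

0.799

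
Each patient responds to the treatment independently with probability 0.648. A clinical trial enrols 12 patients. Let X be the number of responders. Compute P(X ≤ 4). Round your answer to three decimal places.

0.026

X ~ Binomial(12, 0.648); P(X ≤ 4) = Σ C(12,k) p^k (1−p)^(12−k) over k:
  k=0: C(12,0)·0.648^0·0.352^12 = 0.00000
  k=1: C(12,1)·0.648^1·0.352^11 = 0.00008
  k=2: C(12,2)·0.648^2·0.352^10 = 0.00081
  k=3: C(12,3)·0.648^3·0.352^9 = 0.00497
  k=4: C(12,4)·0.648^4·0.352^8 = 0.02057
Total = 0.02643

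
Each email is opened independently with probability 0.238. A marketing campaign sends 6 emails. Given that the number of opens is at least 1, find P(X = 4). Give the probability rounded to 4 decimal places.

0.0347

X ~ Binomial(6, 0.238). Want P(X=4 | X≥1) = P(X=4) / P(X≥1).
P(X=4) = C(6,4)·0.238^4·0.762^2 = 0.027945
P(X≥1) = 1 − 0.195763 = 0.804237
Ratio = 0.027945 / 0.804237 = 0.034748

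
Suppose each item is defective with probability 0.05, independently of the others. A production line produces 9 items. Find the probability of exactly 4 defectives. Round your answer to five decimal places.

0.00061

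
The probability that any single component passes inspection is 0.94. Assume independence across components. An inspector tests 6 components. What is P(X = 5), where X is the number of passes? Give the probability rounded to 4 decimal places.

X ~ Binomial(n=6, p=0.94).
P(X=5) = C(6,5) · p^5 · (1−p)^1
= 6 · 0.7339 · 0.06 = 0.264205

0.2642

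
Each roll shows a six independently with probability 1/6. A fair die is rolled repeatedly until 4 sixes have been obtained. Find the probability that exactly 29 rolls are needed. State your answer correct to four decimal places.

0.0265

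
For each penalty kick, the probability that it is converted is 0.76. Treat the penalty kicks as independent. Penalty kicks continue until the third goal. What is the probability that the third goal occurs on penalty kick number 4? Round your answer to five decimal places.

0.31606

Y = trial on which the third success occurs; negative binomial, r=3, p=0.76.
P(Y=4) = C(3,2) · p^3 · (1−p)^1
= 3 · 0.43898 · 0.24 = 0.3160627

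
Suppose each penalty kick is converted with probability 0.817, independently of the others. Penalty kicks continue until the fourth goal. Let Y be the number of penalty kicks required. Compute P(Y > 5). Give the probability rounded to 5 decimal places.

0.22832

Needing more than 5 penalty kicks ⇔ fewer than 4 successes in the first 5. With X ~ Binomial(5, 0.817), P(Y > 5) = P(X ≤ 3).
  k=0: C(5,0)·0.817^0·0.183^5 = 0.0002052
  k=1: C(5,1)·0.817^1·0.183^4 = 0.0045814
  k=2: C(5,2)·0.817^2·0.183^3 = 0.0409070
  k=3: C(5,3)·0.817^3·0.183^2 = 0.1826284
P(X ≤ 3) = 0.2283220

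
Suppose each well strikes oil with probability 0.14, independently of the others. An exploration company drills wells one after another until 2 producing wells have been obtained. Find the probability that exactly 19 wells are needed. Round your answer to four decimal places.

Y = trial on which the second success occurs; negative binomial, r=2, p=0.14.
P(Y=19) = C(18,1) · p^2 · (1−p)^17
= 18 · 0.0196 · 0.076997 = 0.027165

0.0272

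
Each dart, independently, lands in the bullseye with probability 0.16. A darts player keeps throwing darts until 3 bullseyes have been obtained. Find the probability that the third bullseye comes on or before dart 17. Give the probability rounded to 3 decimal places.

0.527

Finishing within 17 darts ⇔ at least 3 successes in the first 17. With X ~ Binomial(17, 0.16), P(Y ≤ 17) = 1 − P(X ≤ 2).
  k=0: C(17,0)·0.16^0·0.84^17 = 0.05161
  k=1: C(17,1)·0.16^1·0.84^16 = 0.16712
  k=2: C(17,2)·0.16^2·0.84^15 = 0.25466
1 − 0.47340 = 0.52660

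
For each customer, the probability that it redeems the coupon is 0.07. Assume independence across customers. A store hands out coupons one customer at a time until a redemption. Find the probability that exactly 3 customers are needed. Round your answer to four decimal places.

0.0605

Geometric (trials to first success), p = 0.07.
P(Y = 3) = (1−p)^2 · p = 0.8649 · 0.07 = 0.060543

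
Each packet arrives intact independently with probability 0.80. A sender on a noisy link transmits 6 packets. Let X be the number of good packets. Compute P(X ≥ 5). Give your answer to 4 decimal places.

0.6554

X ~ Binomial(6, 0.80); P(X ≥ 5) = Σ C(6,k) p^k (1−p)^(6−k) over k:
  k=5: C(6,5)·0.80^5·0.20^1 = 0.393216
  k=6: C(6,6)·0.80^6·0.20^0 = 0.262144
Total = 0.655360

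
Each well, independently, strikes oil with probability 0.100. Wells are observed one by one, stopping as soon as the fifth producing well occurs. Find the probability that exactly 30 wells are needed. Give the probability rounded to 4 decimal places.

0.0171

Y = trial on which the fifth success occurs; negative binomial, r=5, p=0.10.
P(Y=30) = C(29,4) · p^5 · (1−p)^25
= 23751 · 1e-05 · 0.07179 = 0.017051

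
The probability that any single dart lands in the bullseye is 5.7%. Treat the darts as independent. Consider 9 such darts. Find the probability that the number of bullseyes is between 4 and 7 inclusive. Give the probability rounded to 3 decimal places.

X ~ Binomial(9, 0.057); P(4 ≤ X ≤ 7) = Σ C(9,k) p^k (1−p)^(9−k) over k:
  k=4: C(9,4)·0.057^4·0.943^5 = 0.00099
  k=5: C(9,5)·0.057^5·0.943^4 = 0.00006
  k=6: C(9,6)·0.057^6·0.943^3 = 0.00000
  k=7: C(9,7)·0.057^7·0.943^2 = 0.00000
Total = 0.00105

0.001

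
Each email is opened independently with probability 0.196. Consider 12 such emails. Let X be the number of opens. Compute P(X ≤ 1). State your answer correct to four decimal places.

X ~ Binomial(12, 0.196); P(X ≤ 1) = Σ C(12,k) p^k (1−p)^(12−k) over k:
  k=0: C(12,0)·0.196^0·0.804^12 = 0.072958
  k=1: C(12,1)·0.196^1·0.804^11 = 0.213429
Total = 0.286387

0.2864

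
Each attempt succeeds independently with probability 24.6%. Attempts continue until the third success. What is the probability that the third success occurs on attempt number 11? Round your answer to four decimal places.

0.0700

Y = trial on which the third success occurs; negative binomial, r=3, p=0.246.
P(Y=11) = C(10,2) · p^3 · (1−p)^8
= 45 · 0.014887 · 0.10446 = 0.069982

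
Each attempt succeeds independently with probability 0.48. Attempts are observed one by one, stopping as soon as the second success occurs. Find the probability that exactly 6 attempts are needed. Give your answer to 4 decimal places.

Y = trial on which the second success occurs; negative binomial, r=2, p=0.48.
P(Y=6) = C(5,1) · p^2 · (1−p)^4
= 5 · 0.2304 · 0.073116 = 0.084230

0.0842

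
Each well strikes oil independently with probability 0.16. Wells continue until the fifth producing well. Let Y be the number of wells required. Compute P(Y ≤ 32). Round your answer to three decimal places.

0.597

Finishing within 32 wells ⇔ at least 5 successes in the first 32. With X ~ Binomial(32, 0.16), P(Y ≤ 32) = 1 − P(X ≤ 4).
  k=0: C(32,0)·0.16^0·0.84^32 = 0.00378
  k=1: C(32,1)·0.16^1·0.84^31 = 0.02301
  k=2: C(32,2)·0.16^2·0.84^30 = 0.06794
  k=3: C(32,3)·0.16^3·0.84^29 = 0.12940
  k=4: C(32,4)·0.16^4·0.84^28 = 0.17870
1 − 0.40282 = 0.59718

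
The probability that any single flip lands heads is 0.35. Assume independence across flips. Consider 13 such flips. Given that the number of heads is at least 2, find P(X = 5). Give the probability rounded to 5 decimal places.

0.22195

X ~ Binomial(13, 0.35). Want P(X=5 | X≥2) = P(X=5) / P(X≥2).
P(X=5) = C(13,5)·0.35^5·0.65^8 = 0.2153900
P(X≥2) = 1 − 0.0036972 − 0.0258804 = 0.9704224
Ratio = 0.2153900 / 0.9704224 = 0.2219549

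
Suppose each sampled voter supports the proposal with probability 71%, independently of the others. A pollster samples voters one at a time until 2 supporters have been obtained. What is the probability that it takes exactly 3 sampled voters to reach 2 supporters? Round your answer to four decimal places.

0.2924

Y = trial on which the second success occurs; negative binomial, r=2, p=0.71.
P(Y=3) = C(2,1) · p^2 · (1−p)^1
= 2 · 0.5041 · 0.29 = 0.292378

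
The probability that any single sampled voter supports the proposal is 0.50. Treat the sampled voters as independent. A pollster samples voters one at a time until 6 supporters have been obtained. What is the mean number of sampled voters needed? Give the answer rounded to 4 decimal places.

Y = total sampled voters until the sixth success; negative binomial with r=6, p=0.50.
E[Y] = r / p = 6 / 0.50 = 12.000000

12.0000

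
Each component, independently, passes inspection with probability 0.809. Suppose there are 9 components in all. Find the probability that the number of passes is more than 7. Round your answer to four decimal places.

0.4638

X ~ Binomial(9, 0.809); P(X ≥ 8) = Σ C(9,k) p^k (1−p)^(9−k) over k:
  k=8: C(9,8)·0.809^8·0.191^1 = 0.315402
  k=9: C(9,9)·0.809^9·0.191^0 = 0.148435
Total = 0.463837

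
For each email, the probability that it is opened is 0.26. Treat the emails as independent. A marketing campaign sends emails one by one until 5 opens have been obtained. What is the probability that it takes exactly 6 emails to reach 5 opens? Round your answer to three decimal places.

0.004

Y = trial on which the fifth success occurs; negative binomial, r=5, p=0.26.
P(Y=6) = C(5,4) · p^5 · (1−p)^1
= 5 · 0.0011881 · 0.74 = 0.00440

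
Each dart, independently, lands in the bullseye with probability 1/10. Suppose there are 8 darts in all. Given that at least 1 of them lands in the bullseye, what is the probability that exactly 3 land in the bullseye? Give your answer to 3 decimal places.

X ~ Binomial(8, 0.10). Want P(X=3 | X≥1) = P(X=3) / P(X≥1).
P(X=3) = C(8,3)·0.10^3·0.90^5 = 0.03307
P(X≥1) = 1 − 0.43047 = 0.56953
Ratio = 0.03307 / 0.56953 = 0.05806

0.058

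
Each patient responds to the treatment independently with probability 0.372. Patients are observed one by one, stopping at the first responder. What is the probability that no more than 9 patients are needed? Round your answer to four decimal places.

Y = number of patients to the first success; geometric, p = 0.372.
P(Y ≤ 9) = 1 − (1−p)^9 = 1 − 0.015193 = 0.984807

0.9848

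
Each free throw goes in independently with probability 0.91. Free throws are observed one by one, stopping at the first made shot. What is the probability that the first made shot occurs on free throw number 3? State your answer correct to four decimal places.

0.0074

Geometric (trials to first success), p = 0.91.
P(Y = 3) = (1−p)^2 · p = 0.0081 · 0.91 = 0.007371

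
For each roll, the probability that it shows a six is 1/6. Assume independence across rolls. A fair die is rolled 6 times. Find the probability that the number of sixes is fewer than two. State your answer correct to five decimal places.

X ~ Binomial(6, 0.166667); P(X ≤ 1) = Σ C(6,k) p^k (1−p)^(6−k) over k:
  k=0: C(6,0)·0.166667^0·0.833333^6 = 0.3348980
  k=1: C(6,1)·0.166667^1·0.833333^5 = 0.4018776
Total = 0.7367755

0.73678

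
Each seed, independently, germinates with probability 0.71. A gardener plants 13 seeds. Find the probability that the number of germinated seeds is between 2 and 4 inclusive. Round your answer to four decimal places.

0.0031

X ~ Binomial(13, 0.71); P(2 ≤ X ≤ 4) = Σ C(13,k) p^k (1−p)^(13−k) over k:
  k=2: C(13,2)·0.71^2·0.29^11 = 0.000048
  k=3: C(13,3)·0.71^3·0.29^10 = 0.000431
  k=4: C(13,4)·0.71^4·0.29^9 = 0.002636
Total = 0.003114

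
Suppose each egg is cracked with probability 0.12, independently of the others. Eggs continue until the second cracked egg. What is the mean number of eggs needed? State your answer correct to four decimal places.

16.6667

Y = total eggs until the second success; negative binomial with r=2, p=0.12.
E[Y] = r / p = 2 / 0.12 = 16.666667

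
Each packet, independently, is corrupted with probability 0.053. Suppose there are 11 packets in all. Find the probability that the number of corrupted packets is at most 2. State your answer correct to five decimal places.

X ~ Binomial(11, 0.053); P(X ≤ 2) = Σ C(11,k) p^k (1−p)^(11−k) over k:
  k=0: C(11,0)·0.053^0·0.947^11 = 0.5493508
  k=1: C(11,1)·0.053^1·0.947^10 = 0.3381959
  k=2: C(11,2)·0.053^2·0.947^9 = 0.0946377
Total = 0.9821844

0.98218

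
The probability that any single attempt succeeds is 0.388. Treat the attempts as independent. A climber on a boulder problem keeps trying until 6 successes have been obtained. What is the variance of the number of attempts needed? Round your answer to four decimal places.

Y = total attempts until the sixth success; negative binomial with r=6, p=0.388.
Var(Y) = r(1−p)/p² = 6·0.612 / 0.388² = 24.391540

24.3915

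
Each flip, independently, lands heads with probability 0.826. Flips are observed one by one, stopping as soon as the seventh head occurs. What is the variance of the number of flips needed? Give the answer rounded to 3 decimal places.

1.785

Y = total flips until the seventh success; negative binomial with r=7, p=0.826.
Var(Y) = r(1−p)/p² = 7·0.174 / 0.826² = 1.78520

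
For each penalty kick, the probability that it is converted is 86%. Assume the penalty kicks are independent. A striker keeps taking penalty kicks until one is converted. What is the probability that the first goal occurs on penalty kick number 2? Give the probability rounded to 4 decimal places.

0.1204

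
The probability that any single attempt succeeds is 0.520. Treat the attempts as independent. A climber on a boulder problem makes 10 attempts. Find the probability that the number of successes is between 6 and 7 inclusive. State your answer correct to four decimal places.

0.3568

X ~ Binomial(10, 0.52); P(6 ≤ X ≤ 7) = Σ C(10,k) p^k (1−p)^(10−k) over k:
  k=6: C(10,6)·0.52^6·0.48^4 = 0.220396
  k=7: C(10,7)·0.52^7·0.48^3 = 0.136436
Total = 0.356832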